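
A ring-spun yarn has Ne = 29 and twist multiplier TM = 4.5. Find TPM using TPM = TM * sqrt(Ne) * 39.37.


Formula: TPM = TM * sqrt(Ne) * 39.37
Step 1: sqrt(Ne) = sqrt(29) = 5.3852
Step 2: TM * sqrt(Ne) = 4.5 * 5.3852 = 24.2334
Step 3: TPM = 24.2334 * 39.37 = 954 twists/m

954 twists/m


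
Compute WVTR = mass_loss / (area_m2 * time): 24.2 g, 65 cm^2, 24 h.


Formula: WVTR = mass_loss / (area * time)
Step 1: Convert area: 65 cm^2 = 0.0065 m^2
Step 2: WVTR = 24.2 g / (0.0065 m^2 * 24 h)
Step 3: WVTR = 24.2 / 0.156 = 155.1 g/m^2/h

155.1 g/m^2/h


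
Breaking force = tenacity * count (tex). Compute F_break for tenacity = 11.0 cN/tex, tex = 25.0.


Formula: Breaking force = Tenacity * Linear density
F = 11.0 cN/tex * 25.0 tex
F = 275.00 cN

275.00 cN


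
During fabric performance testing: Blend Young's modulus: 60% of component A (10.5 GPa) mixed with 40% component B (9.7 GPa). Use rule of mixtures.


Formula: Blend property = (fraction_A * property_A) + (fraction_B * property_B)
Step 1: Contribution A = 60/100 * 10.5 GPa = 6.3 GPa
Step 2: Contribution B = 40/100 * 9.7 GPa = 3.88 GPa
Step 3: Blend Young's modulus = 6.3 + 3.88 = 10.18 GPa

10.18 GPa


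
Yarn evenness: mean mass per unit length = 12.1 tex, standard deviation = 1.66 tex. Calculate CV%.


Formula: CV% = (standard deviation / mean) * 100
Step 1: Ratio = 1.66 / 12.1 = 0.13719
Step 2: CV% = 0.13719 * 100 = 13.719% ≈ 13.7%

13.7%


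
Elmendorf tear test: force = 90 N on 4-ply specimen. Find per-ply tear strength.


Formula: Per-ply strength = Total force / Number of plies
Per-ply = 90 N / 4
Per-ply = 22.5 N

22.5 N


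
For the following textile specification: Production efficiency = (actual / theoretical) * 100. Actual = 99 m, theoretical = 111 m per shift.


Formula: Efficiency% = (Actual output / Theoretical output) * 100
Efficiency% = (99 / 111) * 100
Efficiency% = 0.891892 * 100 = 89.1892% ≈ 89.2%

89.2%


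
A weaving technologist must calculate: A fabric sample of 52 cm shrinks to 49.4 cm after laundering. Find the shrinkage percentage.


Formula: Shrinkage% = ((L_before - L_after) / L_before) * 100
Step 1: Shrinkage = 52 - 49.4 = 2.6 cm
Step 2: Shrinkage% = (2.6 / 52) * 100
Step 3: Shrinkage% = 0.05 * 100 = 5.0%

5.0%


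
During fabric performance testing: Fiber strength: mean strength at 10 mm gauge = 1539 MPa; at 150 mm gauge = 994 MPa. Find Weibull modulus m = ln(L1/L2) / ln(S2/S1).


Formula: m = ln(L1/L2) / ln(S2/S1)
Step 1: ln(L1/L2) = ln(10/150) = -2.70805
Step 2: S2/S1 = 994/1539 = 0.64587
Step 3: ln(S2/S1) = ln(0.64587) = -0.43716
Step 4: m = -2.70805 / -0.43716 = 6.19

6.19 (Weibull m)


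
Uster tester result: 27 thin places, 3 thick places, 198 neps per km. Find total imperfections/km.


Formula: Total = thin places + thick places + neps
Total = 27 + 3 + 198
Total = 228 imperfections/km

228 imperfections/km


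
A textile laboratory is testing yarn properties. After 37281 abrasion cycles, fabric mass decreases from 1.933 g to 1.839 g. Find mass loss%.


Formula: Mass loss% = ((m_before - m_after) / m_before) * 100
Step 1: Mass loss = 1.933 - 1.839 = 0.094 g
Step 2: Ratio = 0.094 / 1.933 = 0.0486291
Step 3: Mass loss% = 0.0486291 * 100 = 4.86291% ≈ 4.86%

4.86%


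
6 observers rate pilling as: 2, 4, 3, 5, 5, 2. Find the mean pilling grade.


Formula: Mean = sum / count
Sum = 2 + 4 + 3 + 5 + 5 + 2 = 21
Mean = 21 / 6 = 3.5

3.5


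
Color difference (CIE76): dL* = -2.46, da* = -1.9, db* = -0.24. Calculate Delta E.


Formula: Delta E = sqrt(dL*^2 + da*^2 + db*^2)
Step 1: dL*^2 = (-2.46)^2 = 6.0516
Step 2: da*^2 = (-1.9)^2 = 3.61
Step 3: db*^2 = (-0.24)^2 = 0.0576
Step 4: Sum = 6.0516 + 3.61 + 0.0576 = 9.7192
Step 5: Delta E = sqrt(9.7192) = 3.12

3.12 Delta E


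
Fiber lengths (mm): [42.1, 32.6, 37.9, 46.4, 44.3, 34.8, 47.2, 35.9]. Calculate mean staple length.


Formula: Mean = sum of lengths / count
Sum = 42.1 + 32.6 + 37.9 + 46.4 + 44.3 + 34.8 + 47.2 + 35.9
Sum = 321.2 mm
Mean = 321.2 / 8 = 40.15 mm

40.15 mm


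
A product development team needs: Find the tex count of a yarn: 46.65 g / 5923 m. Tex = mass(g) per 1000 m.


Formula: Tex = (mass_g / length_m) * 1000
Substituting: Tex = (46.65 / 5923) * 1000
Intermediate: 46.65 / 5923 = 0.00787608 g/m
Tex = 0.00787608 * 1000 = 7.88 tex

7.88 tex


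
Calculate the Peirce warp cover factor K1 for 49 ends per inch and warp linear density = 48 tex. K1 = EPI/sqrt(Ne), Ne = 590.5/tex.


Formula: K1 = EPI / sqrt(Ne), with Ne = 590.5 / tex_warp
Step 1: Ne = 590.5 / 48 = 12.302
Step 2: sqrt(Ne) = sqrt(12.302) = 3.5074
Step 3: K1 = 49 / 3.5074 = 14.0

14.0


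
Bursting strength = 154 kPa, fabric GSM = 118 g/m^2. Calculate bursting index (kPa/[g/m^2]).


Formula: Bursting Index = Bursting Strength / Fabric GSM
BI = 154 kPa / 118 g/m^2
BI = 1.305 kPa/(g/m^2)

1.305 kPa/(g/m^2)


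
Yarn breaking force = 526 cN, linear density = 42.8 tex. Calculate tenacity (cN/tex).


Formula: Tenacity = Breaking force / Linear density
Tenacity = 526 cN / 42.8 tex
Tenacity = 12.29 cN/tex

12.29 cN/tex


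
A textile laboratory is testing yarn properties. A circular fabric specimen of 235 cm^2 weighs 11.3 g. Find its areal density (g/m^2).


Formula: GSM = mass_g / area_m2
Step 1: Convert area: 235 cm^2 = 235 / 10000 = 0.0235 m^2
Step 2: GSM = 11.3 g / 0.0235 m^2 = 480.9 g/m^2

480.9 g/m^2


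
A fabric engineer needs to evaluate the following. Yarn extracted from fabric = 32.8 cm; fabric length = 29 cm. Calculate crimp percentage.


Formula: Crimp% = ((L_yarn - L_fabric) / L_fabric) * 100
Step 1: Extension = 32.8 - 29 = 3.8 cm
Step 2: Crimp% = (3.8 / 29) * 100
Step 3: Crimp% = 0.131034 * 100 = 13.1034% ≈ 13.1%

13.1%


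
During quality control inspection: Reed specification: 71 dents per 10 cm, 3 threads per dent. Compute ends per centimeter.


Formula: EPC = (dents per 10 cm * ends per dent) / 10
Step 1: Total ends per 10 cm = 71 * 3 = 213
Step 2: EPC = 213 / 10 = 21.3 ends/cm

21.3 ends/cm


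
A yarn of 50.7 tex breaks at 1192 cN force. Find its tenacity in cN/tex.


Formula: Tenacity = Breaking force / Linear density
Tenacity = 1192 cN / 50.7 tex
Tenacity = 23.51 cN/tex

23.51 cN/tex


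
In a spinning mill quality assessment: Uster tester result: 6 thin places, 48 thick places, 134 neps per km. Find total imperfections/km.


Formula: Total = thin places + thick places + neps
Total = 6 + 48 + 134
Total = 188 imperfections/km

188 imperfections/km


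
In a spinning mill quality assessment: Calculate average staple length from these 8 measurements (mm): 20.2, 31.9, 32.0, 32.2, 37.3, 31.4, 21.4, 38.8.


Formula: Mean = sum of lengths / count
Sum = 20.2 + 31.9 + 32.0 + 32.2 + 37.3 + 31.4 + 21.4 + 38.8
Sum = 245.2 mm
Mean = 245.2 / 8 = 30.65 mm

30.65 mm


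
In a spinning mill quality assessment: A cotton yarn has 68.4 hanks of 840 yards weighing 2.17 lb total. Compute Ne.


Formula: Ne = hanks / mass_lb
Substituting: Ne = 68.4 / 2.17
Ne = 31.5

31.5 Ne


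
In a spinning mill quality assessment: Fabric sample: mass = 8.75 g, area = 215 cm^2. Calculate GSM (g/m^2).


Formula: GSM = mass_g / area_m2
Step 1: Convert area: 215 cm^2 = 215 / 10000 = 0.0215 m^2
Step 2: GSM = 8.75 g / 0.0215 m^2 = 407.0 g/m^2

407.0 g/m^2


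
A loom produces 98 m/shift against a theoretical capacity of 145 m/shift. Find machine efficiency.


Formula: Efficiency% = (Actual output / Theoretical output) * 100
Efficiency% = (98 / 145) * 100
Efficiency% = 0.675862 * 100 = 67.5862% ≈ 67.6%

67.6%


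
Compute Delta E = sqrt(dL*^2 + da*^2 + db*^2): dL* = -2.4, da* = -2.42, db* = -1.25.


Formula: Delta E = sqrt(dL*^2 + da*^2 + db*^2)
Step 1: dL*^2 = (-2.4)^2 = 5.76
Step 2: da*^2 = (-2.42)^2 = 5.8564
Step 3: db*^2 = (-1.25)^2 = 1.5625
Step 4: Sum = 5.76 + 5.8564 + 1.5625 = 13.1789
Step 5: Delta E = sqrt(13.1789) = 3.63

3.63 Delta E


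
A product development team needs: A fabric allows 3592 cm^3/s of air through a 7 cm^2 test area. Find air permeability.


Formula: Air Permeability = Airflow / Test Area
AP = 3592 cm^3/s / 7 cm^2
AP = 513.1 cm^3/s/cm^2

513.1 cm^3/s/cm^2


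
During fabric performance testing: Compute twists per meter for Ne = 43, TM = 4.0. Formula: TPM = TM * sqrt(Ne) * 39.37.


Formula: TPM = TM * sqrt(Ne) * 39.37
Step 1: sqrt(Ne) = sqrt(43) = 6.5574
Step 2: TM * sqrt(Ne) = 4.0 * 6.5574 = 26.2296
Step 3: TPM = 26.2296 * 39.37 = 1033 twists/m

1033 twists/m


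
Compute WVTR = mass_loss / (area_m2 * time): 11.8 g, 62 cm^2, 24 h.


Formula: WVTR = mass_loss / (area * time)
Step 1: Convert area: 62 cm^2 = 0.0062 m^2
Step 2: WVTR = 11.8 g / (0.0062 m^2 * 24 h)
Step 3: WVTR = 11.8 / 0.1488 = 79.3 g/m^2/h

79.3 g/m^2/h


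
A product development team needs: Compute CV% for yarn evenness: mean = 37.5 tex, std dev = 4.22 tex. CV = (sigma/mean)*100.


Formula: CV% = (standard deviation / mean) * 100
Step 1: Ratio = 4.22 / 37.5 = 0.112533
Step 2: CV% = 0.112533 * 100 = 11.2533% ≈ 11.3%

11.3%


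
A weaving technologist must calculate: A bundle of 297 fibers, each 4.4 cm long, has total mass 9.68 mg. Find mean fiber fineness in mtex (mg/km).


Formula: fineness (mtex) = mass (mg) / total length (km) = (mass_mg / total_length_m) * 1000
Step 1: Convert fiber length: 4.4 cm = 0.044 m
Step 2: Total fiber length = 297 * 0.044 = 13.068 m
Step 3: Linear density = 9.68 mg / 13.068 m = 0.7407 mg/m
Step 4: fineness = 0.7407 * 1000 = 740.7 mtex

740.7 mtex


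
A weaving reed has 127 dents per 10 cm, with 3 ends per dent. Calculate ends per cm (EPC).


Formula: EPC = (dents per 10 cm * ends per dent) / 10
Step 1: Total ends per 10 cm = 127 * 3 = 381
Step 2: EPC = 381 / 10 = 38.1 ends/cm

38.1 ends/cm


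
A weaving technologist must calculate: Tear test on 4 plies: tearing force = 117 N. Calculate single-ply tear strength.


Formula: Per-ply strength = Total force / Number of plies
Per-ply = 117 N / 4
Per-ply = 29.25 N

29.25 N


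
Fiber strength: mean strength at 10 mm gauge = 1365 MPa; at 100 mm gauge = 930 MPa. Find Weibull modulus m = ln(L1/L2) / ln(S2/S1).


Formula: m = ln(L1/L2) / ln(S2/S1)
Step 1: ln(L1/L2) = ln(10/100) = -2.30259
Step 2: S2/S1 = 930/1365 = 0.68132
Step 3: ln(S2/S1) = ln(0.68132) = -0.38372
Step 4: m = -2.30259 / -0.38372 = 6.00

6.00 (Weibull m)


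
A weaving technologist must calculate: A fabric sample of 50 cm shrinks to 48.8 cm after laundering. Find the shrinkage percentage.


Formula: Shrinkage% = ((L_before - L_after) / L_before) * 100
Step 1: Shrinkage = 50 - 48.8 = 1.2 cm
Step 2: Shrinkage% = (1.2 / 50) * 100
Step 3: Shrinkage% = 0.024 * 100 = 2.4%

2.4%


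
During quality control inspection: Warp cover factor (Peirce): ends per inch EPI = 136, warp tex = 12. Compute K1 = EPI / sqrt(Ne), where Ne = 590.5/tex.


Formula: K1 = EPI / sqrt(Ne), with Ne = 590.5 / tex_warp
Step 1: Ne = 590.5 / 12 = 49.208
Step 2: sqrt(Ne) = sqrt(49.208) = 7.0148
Step 3: K1 = 136 / 7.0148 = 19.4

19.4


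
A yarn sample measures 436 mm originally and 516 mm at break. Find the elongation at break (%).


Formula: Elongation (%) = ((L_break - L0) / L0) * 100
Step 1: Extension = 516 - 436 = 80 mm
Step 2: Elongation = (80 / 436) * 100
Step 3: Elongation = 0.183486 * 100 = 18.3486% ≈ 18.3%

18.3%


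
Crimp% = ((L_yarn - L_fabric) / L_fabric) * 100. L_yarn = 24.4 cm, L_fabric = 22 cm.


Formula: Crimp% = ((L_yarn - L_fabric) / L_fabric) * 100
Step 1: Extension = 24.4 - 22 = 2.4 cm
Step 2: Crimp% = (2.4 / 22) * 100
Step 3: Crimp% = 0.109091 * 100 = 10.9091% ≈ 10.9%

10.9%


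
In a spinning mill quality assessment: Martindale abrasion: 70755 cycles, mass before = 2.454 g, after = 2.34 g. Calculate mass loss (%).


Formula: Mass loss% = ((m_before - m_after) / m_before) * 100
Step 1: Mass loss = 2.454 - 2.34 = 0.114 g
Step 2: Ratio = 0.114 / 2.454 = 0.0464548
Step 3: Mass loss% = 0.0464548 * 100 = 4.64548% ≈ 4.65%

4.65%


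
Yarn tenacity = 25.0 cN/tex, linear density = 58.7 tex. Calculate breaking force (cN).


Formula: Breaking force = Tenacity * Linear density
F = 25.0 cN/tex * 58.7 tex
F = 1467.50 cN

1467.50 cN


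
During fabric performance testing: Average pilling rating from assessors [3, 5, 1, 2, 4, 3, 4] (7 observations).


Formula: Mean = sum / count
Sum = 3 + 5 + 1 + 2 + 4 + 3 + 4 = 22
Mean = 22 / 7 = 3.1

3.1


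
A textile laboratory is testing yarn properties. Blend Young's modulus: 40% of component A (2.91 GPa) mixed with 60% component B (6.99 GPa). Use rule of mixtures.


Formula: Blend property = (fraction_A * property_A) + (fraction_B * property_B)
Step 1: Contribution A = 40/100 * 2.91 GPa = 1.164 GPa
Step 2: Contribution B = 60/100 * 6.99 GPa = 4.194 GPa
Step 3: Blend Young's modulus = 1.164 + 4.194 = 5.358 GPa

5.358 GPa


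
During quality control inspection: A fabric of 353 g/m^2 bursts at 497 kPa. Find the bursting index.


Formula: Bursting Index = Bursting Strength / Fabric GSM
BI = 497 kPa / 353 g/m^2
BI = 1.408 kPa/(g/m^2)

1.408 kPa/(g/m^2)


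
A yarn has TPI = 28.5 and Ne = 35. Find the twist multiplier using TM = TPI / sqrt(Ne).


Formula: TM = TPI / sqrt(Ne)
Step 1: sqrt(Ne) = sqrt(35) = 5.9161
Step 2: TM = 28.5 / 5.9161 = 4.82

4.82 TM


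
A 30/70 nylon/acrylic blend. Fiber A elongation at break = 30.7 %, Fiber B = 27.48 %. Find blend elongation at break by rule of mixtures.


Formula: Blend property = (fraction_A * property_A) + (fraction_B * property_B)
Step 1: Contribution A = 30/100 * 30.7 % = 9.21 %
Step 2: Contribution B = 70/100 * 27.48 % = 19.236 %
Step 3: Blend elongation at break = 9.21 + 19.236 = 28.446 %

28.446 %


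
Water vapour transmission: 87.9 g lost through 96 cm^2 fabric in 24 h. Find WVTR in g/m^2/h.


Formula: WVTR = mass_loss / (area * time)
Step 1: Convert area: 96 cm^2 = 0.0096 m^2
Step 2: WVTR = 87.9 g / (0.0096 m^2 * 24 h)
Step 3: WVTR = 87.9 / 0.2304 = 381.5 g/m^2/h

381.5 g/m^2/h


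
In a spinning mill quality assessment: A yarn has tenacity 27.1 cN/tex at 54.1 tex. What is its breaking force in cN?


Formula: Breaking force = Tenacity * Linear density
F = 27.1 cN/tex * 54.1 tex
F = 1466.11 cN

1466.11 cN


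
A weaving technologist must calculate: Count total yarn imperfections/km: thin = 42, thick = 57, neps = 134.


Formula: Total = thin places + thick places + neps
Total = 42 + 57 + 134
Total = 233 imperfections/km

233 imperfections/km


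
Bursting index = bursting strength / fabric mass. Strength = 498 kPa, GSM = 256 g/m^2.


Formula: Bursting Index = Bursting Strength / Fabric GSM
BI = 498 kPa / 256 g/m^2
BI = 1.945 kPa/(g/m^2)

1.945 kPa/(g/m^2)


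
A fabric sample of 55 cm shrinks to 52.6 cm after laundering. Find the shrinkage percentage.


Formula: Shrinkage% = ((L_before - L_after) / L_before) * 100
Step 1: Shrinkage = 55 - 52.6 = 2.4 cm
Step 2: Shrinkage% = (2.4 / 55) * 100
Step 3: Shrinkage% = 0.043636 * 100 = 4.3636% ≈ 4.4%

4.4%


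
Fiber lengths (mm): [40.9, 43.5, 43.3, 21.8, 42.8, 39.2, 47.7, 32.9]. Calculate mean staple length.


Formula: Mean = sum of lengths / count
Sum = 40.9 + 43.5 + 43.3 + 21.8 + 42.8 + 39.2 + 47.7 + 32.9
Sum = 312.1 mm
Mean = 312.1 / 8 = 39.01 mm

39.01 mm


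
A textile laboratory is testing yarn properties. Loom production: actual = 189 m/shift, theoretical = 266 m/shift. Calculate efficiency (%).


Formula: Efficiency% = (Actual output / Theoretical output) * 100
Efficiency% = (189 / 266) * 100
Efficiency% = 0.710526 * 100 = 71.0526% ≈ 71.1%

71.1%


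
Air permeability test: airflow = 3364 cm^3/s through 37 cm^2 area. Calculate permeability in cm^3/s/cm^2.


Formula: Air Permeability = Airflow / Test Area
AP = 3364 cm^3/s / 37 cm^2
AP = 90.9 cm^3/s/cm^2

90.9 cm^3/s/cm^2


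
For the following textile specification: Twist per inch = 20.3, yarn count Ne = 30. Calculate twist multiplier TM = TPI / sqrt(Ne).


Formula: TM = TPI / sqrt(Ne)
Step 1: sqrt(Ne) = sqrt(30) = 5.4772
Step 2: TM = 20.3 / 5.4772 = 3.71

3.71 TM


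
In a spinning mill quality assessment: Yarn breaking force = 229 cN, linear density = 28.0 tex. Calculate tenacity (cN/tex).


Formula: Tenacity = Breaking force / Linear density
Tenacity = 229 cN / 28.0 tex
Tenacity = 8.18 cN/tex

8.18 cN/tex


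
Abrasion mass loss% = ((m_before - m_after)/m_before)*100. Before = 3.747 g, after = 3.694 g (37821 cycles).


Formula: Mass loss% = ((m_before - m_after) / m_before) * 100
Step 1: Mass loss = 3.747 - 3.694 = 0.053 g
Step 2: Ratio = 0.053 / 3.747 = 0.0141446
Step 3: Mass loss% = 0.0141446 * 100 = 1.41446% ≈ 1.41%

1.41%


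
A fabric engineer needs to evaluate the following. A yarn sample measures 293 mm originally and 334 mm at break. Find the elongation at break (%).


Formula: Elongation (%) = ((L_break - L0) / L0) * 100
Step 1: Extension = 334 - 293 = 41 mm
Step 2: Elongation = (41 / 293) * 100
Step 3: Elongation = 0.139932 * 100 = 13.9932% ≈ 14.0%

14.0%


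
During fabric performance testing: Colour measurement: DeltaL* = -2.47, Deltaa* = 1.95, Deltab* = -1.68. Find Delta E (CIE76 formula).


Formula: Delta E = sqrt(dL*^2 + da*^2 + db*^2)
Step 1: dL*^2 = (-2.47)^2 = 6.1009
Step 2: da*^2 = 1.95^2 = 3.8025
Step 3: db*^2 = (-1.68)^2 = 2.8224
Step 4: Sum = 6.1009 + 3.8025 + 2.8224 = 12.7258
Step 5: Delta E = sqrt(12.7258) = 3.57

3.57 Delta E


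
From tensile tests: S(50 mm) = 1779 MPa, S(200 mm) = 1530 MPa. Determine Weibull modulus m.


Formula: m = ln(L1/L2) / ln(S2/S1)
Step 1: ln(L1/L2) = ln(50/200) = -1.38629
Step 2: S2/S1 = 1530/1779 = 0.86003
Step 3: ln(S2/S1) = ln(0.86003) = -0.15079
Step 4: m = -1.38629 / -0.15079 = 9.19

9.19 (Weibull m)


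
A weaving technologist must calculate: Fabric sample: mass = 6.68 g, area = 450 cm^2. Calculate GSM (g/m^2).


Formula: GSM = mass_g / area_m2
Step 1: Convert area: 450 cm^2 = 450 / 10000 = 0.045 m^2
Step 2: GSM = 6.68 g / 0.045 m^2 = 148.4 g/m^2

148.4 g/m^2


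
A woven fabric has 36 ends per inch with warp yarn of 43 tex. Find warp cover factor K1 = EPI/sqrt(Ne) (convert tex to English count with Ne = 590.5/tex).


Formula: K1 = EPI / sqrt(Ne), with Ne = 590.5 / tex_warp
Step 1: Ne = 590.5 / 43 = 13.733
Step 2: sqrt(Ne) = sqrt(13.733) = 3.7058
Step 3: K1 = 36 / 3.7058 = 9.7

9.7


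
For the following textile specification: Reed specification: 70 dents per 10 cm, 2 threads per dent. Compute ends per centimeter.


Formula: EPC = (dents per 10 cm * ends per dent) / 10
Step 1: Total ends per 10 cm = 70 * 2 = 140
Step 2: EPC = 140 / 10 = 14.0 ends/cm

14.0 ends/cm


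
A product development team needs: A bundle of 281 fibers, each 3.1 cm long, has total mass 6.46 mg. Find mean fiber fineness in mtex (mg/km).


Formula: fineness (mtex) = mass (mg) / total length (km) = (mass_mg / total_length_m) * 1000
Step 1: Convert fiber length: 3.1 cm = 0.031 m
Step 2: Total fiber length = 281 * 0.031 = 8.711 m
Step 3: Linear density = 6.46 mg / 8.711 m = 0.7416 mg/m
Step 4: fineness = 0.7416 * 1000 = 741.6 mtex

741.6 mtex


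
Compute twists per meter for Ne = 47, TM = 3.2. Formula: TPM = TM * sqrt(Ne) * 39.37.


Formula: TPM = TM * sqrt(Ne) * 39.37
Step 1: sqrt(Ne) = sqrt(47) = 6.8557
Step 2: TM * sqrt(Ne) = 3.2 * 6.8557 = 21.9382
Step 3: TPM = 21.9382 * 39.37 = 864 twists/m

864 twists/m


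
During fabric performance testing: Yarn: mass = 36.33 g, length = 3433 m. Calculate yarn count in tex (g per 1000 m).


Formula: Tex = (mass_g / length_m) * 1000
Substituting: Tex = (36.33 / 3433) * 1000
Intermediate: 36.33 / 3433 = 0.01058258 g/m
Tex = 0.01058258 * 1000 = 10.58 tex

10.58 tex


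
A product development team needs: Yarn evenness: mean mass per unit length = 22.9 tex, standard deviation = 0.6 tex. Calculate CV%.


Formula: CV% = (standard deviation / mean) * 100
Step 1: Ratio = 0.6 / 22.9 = 0.026201
Step 2: CV% = 0.026201 * 100 = 2.6201% ≈ 2.6%

2.6%


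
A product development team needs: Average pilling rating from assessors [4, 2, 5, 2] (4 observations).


Formula: Mean = sum / count
Sum = 4 + 2 + 5 + 2 = 13
Mean = 13 / 4 = 3.3

3.3


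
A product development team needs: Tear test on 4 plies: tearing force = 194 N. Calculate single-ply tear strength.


Formula: Per-ply strength = Total force / Number of plies
Per-ply = 194 N / 4
Per-ply = 48.5 N

48.5 N


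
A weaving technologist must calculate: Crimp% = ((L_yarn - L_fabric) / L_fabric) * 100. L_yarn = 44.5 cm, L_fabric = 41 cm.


Formula: Crimp% = ((L_yarn - L_fabric) / L_fabric) * 100
Step 1: Extension = 44.5 - 41 = 3.5 cm
Step 2: Crimp% = (3.5 / 41) * 100
Step 3: Crimp% = 0.085366 * 100 = 8.5366% ≈ 8.5%

8.5%


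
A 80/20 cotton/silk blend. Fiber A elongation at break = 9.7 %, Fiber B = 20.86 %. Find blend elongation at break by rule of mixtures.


Formula: Blend property = (fraction_A * property_A) + (fraction_B * property_B)
Step 1: Contribution A = 80/100 * 9.7 % = 7.76 %
Step 2: Contribution B = 20/100 * 20.86 % = 4.172 %
Step 3: Blend elongation at break = 7.76 + 4.172 = 11.932 %

11.932 %


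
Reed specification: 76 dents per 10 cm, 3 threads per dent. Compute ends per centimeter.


Formula: EPC = (dents per 10 cm * ends per dent) / 10
Step 1: Total ends per 10 cm = 76 * 3 = 228
Step 2: EPC = 228 / 10 = 22.8 ends/cm

22.8 ends/cm


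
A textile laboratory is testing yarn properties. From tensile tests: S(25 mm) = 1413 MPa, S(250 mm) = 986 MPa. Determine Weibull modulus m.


Formula: m = ln(L1/L2) / ln(S2/S1)
Step 1: ln(L1/L2) = ln(25/250) = -2.30259
Step 2: S2/S1 = 986/1413 = 0.69781
Step 3: ln(S2/S1) = ln(0.69781) = -0.35981
Step 4: m = -2.30259 / -0.35981 = 6.40

6.40 (Weibull m)


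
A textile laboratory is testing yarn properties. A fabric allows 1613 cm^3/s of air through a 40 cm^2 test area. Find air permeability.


Formula: Air Permeability = Airflow / Test Area
AP = 1613 cm^3/s / 40 cm^2
AP = 40.3 cm^3/s/cm^2

40.3 cm^3/s/cm^2


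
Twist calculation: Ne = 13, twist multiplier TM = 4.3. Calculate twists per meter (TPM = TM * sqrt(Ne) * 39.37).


Formula: TPM = TM * sqrt(Ne) * 39.37
Step 1: sqrt(Ne) = sqrt(13) = 3.6056
Step 2: TM * sqrt(Ne) = 4.3 * 3.6056 = 15.5041
Step 3: TPM = 15.5041 * 39.37 = 610 twists/m

610 twists/m


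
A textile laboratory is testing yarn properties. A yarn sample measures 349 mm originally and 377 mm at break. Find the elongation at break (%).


Formula: Elongation (%) = ((L_break - L0) / L0) * 100
Step 1: Extension = 377 - 349 = 28 mm
Step 2: Elongation = (28 / 349) * 100
Step 3: Elongation = 0.080229 * 100 = 8.0229% ≈ 8.0%

8.0%


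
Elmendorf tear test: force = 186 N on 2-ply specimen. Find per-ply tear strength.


Formula: Per-ply strength = Total force / Number of plies
Per-ply = 186 N / 2
Per-ply = 93 N

93 N


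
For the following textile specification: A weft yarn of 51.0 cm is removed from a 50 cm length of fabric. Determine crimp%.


Formula: Crimp% = ((L_yarn - L_fabric) / L_fabric) * 100
Step 1: Extension = 51.0 - 50 = 1.0 cm
Step 2: Crimp% = (1.0 / 50) * 100
Step 3: Crimp% = 0.02 * 100 = 2.0%

2.0%


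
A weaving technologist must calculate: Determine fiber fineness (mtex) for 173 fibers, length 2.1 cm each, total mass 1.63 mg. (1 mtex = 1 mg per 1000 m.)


Formula: fineness (mtex) = mass (mg) / total length (km) = (mass_mg / total_length_m) * 1000
Step 1: Convert fiber length: 2.1 cm = 0.021 m
Step 2: Total fiber length = 173 * 0.021 = 3.633 m
Step 3: Linear density = 1.63 mg / 3.633 m = 0.4487 mg/m
Step 4: fineness = 0.4487 * 1000 = 448.7 mtex

448.7 mtex


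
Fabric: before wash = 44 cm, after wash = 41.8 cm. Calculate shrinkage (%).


Formula: Shrinkage% = ((L_before - L_after) / L_before) * 100
Step 1: Shrinkage = 44 - 41.8 = 2.2 cm
Step 2: Shrinkage% = (2.2 / 44) * 100
Step 3: Shrinkage% = 0.05 * 100 = 5.0%

5.0%


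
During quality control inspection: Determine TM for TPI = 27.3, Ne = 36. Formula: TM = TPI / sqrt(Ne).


Formula: TM = TPI / sqrt(Ne)
Step 1: sqrt(Ne) = sqrt(36) = 6
Step 2: TM = 27.3 / 6 = 4.55

4.55 TM


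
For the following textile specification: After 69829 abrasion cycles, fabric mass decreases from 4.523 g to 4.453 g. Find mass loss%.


Formula: Mass loss% = ((m_before - m_after) / m_before) * 100
Step 1: Mass loss = 4.523 - 4.453 = 0.07 g
Step 2: Ratio = 0.07 / 4.523 = 0.0154765
Step 3: Mass loss% = 0.0154765 * 100 = 1.54765% ≈ 1.55%

1.55%


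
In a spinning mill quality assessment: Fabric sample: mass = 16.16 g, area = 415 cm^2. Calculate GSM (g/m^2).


Formula: GSM = mass_g / area_m2
Step 1: Convert area: 415 cm^2 = 415 / 10000 = 0.0415 m^2
Step 2: GSM = 16.16 g / 0.0415 m^2 = 389.4 g/m^2

389.4 g/m^2


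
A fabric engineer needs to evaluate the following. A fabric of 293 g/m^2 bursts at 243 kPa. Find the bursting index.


Formula: Bursting Index = Bursting Strength / Fabric GSM
BI = 243 kPa / 293 g/m^2
BI = 0.829 kPa/(g/m^2)

0.829 kPa/(g/m^2)


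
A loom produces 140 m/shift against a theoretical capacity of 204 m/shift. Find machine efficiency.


Formula: Efficiency% = (Actual output / Theoretical output) * 100
Efficiency% = (140 / 204) * 100
Efficiency% = 0.686275 * 100 = 68.6275% ≈ 68.6%

68.6%


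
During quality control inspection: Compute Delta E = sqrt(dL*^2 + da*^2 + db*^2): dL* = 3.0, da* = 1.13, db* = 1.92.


Formula: Delta E = sqrt(dL*^2 + da*^2 + db*^2)
Step 1: dL*^2 = 3.0^2 = 9.0
Step 2: da*^2 = 1.13^2 = 1.2769
Step 3: db*^2 = 1.92^2 = 3.6864
Step 4: Sum = 9.0 + 1.2769 + 3.6864 = 13.9633
Step 5: Delta E = sqrt(13.9633) = 3.74

3.74 Delta E


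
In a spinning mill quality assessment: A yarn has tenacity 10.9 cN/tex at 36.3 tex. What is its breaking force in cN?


Formula: Breaking force = Tenacity * Linear density
F = 10.9 cN/tex * 36.3 tex
F = 395.67 cN

395.67 cN


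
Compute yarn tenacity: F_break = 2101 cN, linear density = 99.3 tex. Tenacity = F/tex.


Formula: Tenacity = Breaking force / Linear density
Tenacity = 2101 cN / 99.3 tex
Tenacity = 21.16 cN/tex

21.16 cN/tex


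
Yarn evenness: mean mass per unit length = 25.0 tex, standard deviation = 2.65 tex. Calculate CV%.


Formula: CV% = (standard deviation / mean) * 100
Step 1: Ratio = 2.65 / 25.0 = 0.106
Step 2: CV% = 0.106 * 100 = 10.6%

10.6%


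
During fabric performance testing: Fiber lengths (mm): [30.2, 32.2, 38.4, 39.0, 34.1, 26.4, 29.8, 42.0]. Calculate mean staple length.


Formula: Mean = sum of lengths / count
Sum = 30.2 + 32.2 + 38.4 + 39.0 + 34.1 + 26.4 + 29.8 + 42.0
Sum = 272.1 mm
Mean = 272.1 / 8 = 34.01 mm

34.01 mm


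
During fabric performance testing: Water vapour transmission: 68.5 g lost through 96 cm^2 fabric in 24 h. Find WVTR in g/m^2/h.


Formula: WVTR = mass_loss / (area * time)
Step 1: Convert area: 96 cm^2 = 0.0096 m^2
Step 2: WVTR = 68.5 g / (0.0096 m^2 * 24 h)
Step 3: WVTR = 68.5 / 0.2304 = 297.3 g/m^2/h

297.3 g/m^2/h


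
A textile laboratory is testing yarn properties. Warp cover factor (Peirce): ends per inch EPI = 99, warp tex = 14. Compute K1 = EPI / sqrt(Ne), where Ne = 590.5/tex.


Formula: K1 = EPI / sqrt(Ne), with Ne = 590.5 / tex_warp
Step 1: Ne = 590.5 / 14 = 42.179
Step 2: sqrt(Ne) = sqrt(42.179) = 6.4945
Step 3: K1 = 99 / 6.4945 = 15.2

15.2


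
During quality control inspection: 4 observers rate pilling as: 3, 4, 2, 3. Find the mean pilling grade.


Formula: Mean = sum / count
Sum = 3 + 4 + 2 + 3 = 12
Mean = 12 / 4 = 3.0

3.0


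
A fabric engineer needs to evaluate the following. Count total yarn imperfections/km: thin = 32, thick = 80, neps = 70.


Formula: Total = thin places + thick places + neps
Total = 32 + 80 + 70
Total = 182 imperfections/km

182 imperfections/km


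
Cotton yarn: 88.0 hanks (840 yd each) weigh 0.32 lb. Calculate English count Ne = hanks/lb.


Formula: Ne = hanks / mass_lb
Substituting: Ne = 88.0 / 0.32
Ne = 275.0

275.0 Ne


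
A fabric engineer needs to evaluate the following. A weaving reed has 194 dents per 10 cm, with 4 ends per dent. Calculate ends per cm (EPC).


Formula: EPC = (dents per 10 cm * ends per dent) / 10
Step 1: Total ends per 10 cm = 194 * 4 = 776
Step 2: EPC = 776 / 10 = 77.6 ends/cm

77.6 ends/cm


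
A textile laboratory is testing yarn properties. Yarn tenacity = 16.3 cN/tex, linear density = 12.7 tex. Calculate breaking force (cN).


Formula: Breaking force = Tenacity * Linear density
F = 16.3 cN/tex * 12.7 tex
F = 207.01 cN

207.01 cN


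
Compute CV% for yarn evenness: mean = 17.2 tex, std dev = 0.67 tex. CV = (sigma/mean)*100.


Formula: CV% = (standard deviation / mean) * 100
Step 1: Ratio = 0.67 / 17.2 = 0.038953
Step 2: CV% = 0.038953 * 100 = 3.8953% ≈ 3.9%

3.9%


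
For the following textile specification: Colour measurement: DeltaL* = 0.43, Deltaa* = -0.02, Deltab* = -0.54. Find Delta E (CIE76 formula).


Formula: Delta E = sqrt(dL*^2 + da*^2 + db*^2)
Step 1: dL*^2 = 0.43^2 = 0.1849
Step 2: da*^2 = (-0.02)^2 = 0.0004
Step 3: db*^2 = (-0.54)^2 = 0.2916
Step 4: Sum = 0.1849 + 0.0004 + 0.2916 = 0.4769
Step 5: Delta E = sqrt(0.4769) = 0.69

0.69 Delta E


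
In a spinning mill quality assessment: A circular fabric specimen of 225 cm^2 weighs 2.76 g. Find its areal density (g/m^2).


Formula: GSM = mass_g / area_m2
Step 1: Convert area: 225 cm^2 = 225 / 10000 = 0.0225 m^2
Step 2: GSM = 2.76 g / 0.0225 m^2 = 122.7 g/m^2

122.7 g/m^2


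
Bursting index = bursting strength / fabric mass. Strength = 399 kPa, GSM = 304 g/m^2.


Formula: Bursting Index = Bursting Strength / Fabric GSM
BI = 399 kPa / 304 g/m^2
BI = 1.313 kPa/(g/m^2)

1.313 kPa/(g/m^2)


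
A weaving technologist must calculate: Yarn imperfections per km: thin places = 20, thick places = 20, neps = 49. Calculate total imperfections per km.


Formula: Total = thin places + thick places + neps
Total = 20 + 20 + 49
Total = 89 imperfections/km

89 imperfections/km


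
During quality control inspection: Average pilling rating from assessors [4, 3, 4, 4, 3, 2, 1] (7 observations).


Formula: Mean = sum / count
Sum = 4 + 3 + 4 + 4 + 3 + 2 + 1 = 21
Mean = 21 / 7 = 3.0

3.0


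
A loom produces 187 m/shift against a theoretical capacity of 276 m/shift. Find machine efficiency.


Formula: Efficiency% = (Actual output / Theoretical output) * 100
Efficiency% = (187 / 276) * 100
Efficiency% = 0.677536 * 100 = 67.7536% ≈ 67.8%

67.8%


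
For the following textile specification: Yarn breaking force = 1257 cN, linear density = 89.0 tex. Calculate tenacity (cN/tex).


Formula: Tenacity = Breaking force / Linear density
Tenacity = 1257 cN / 89.0 tex
Tenacity = 14.12 cN/tex

14.12 cN/tex


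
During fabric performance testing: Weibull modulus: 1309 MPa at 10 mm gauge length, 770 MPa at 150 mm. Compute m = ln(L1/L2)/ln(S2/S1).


Formula: m = ln(L1/L2) / ln(S2/S1)
Step 1: ln(L1/L2) = ln(10/150) = -2.70805
Step 2: S2/S1 = 770/1309 = 0.58824
Step 3: ln(S2/S1) = ln(0.58824) = -0.53062
Step 4: m = -2.70805 / -0.53062 = 5.10

5.10 (Weibull m)


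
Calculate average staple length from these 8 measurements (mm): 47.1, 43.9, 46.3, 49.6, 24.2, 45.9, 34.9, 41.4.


Formula: Mean = sum of lengths / count
Sum = 47.1 + 43.9 + 46.3 + 49.6 + 24.2 + 45.9 + 34.9 + 41.4
Sum = 333.3 mm
Mean = 333.3 / 8 = 41.66 mm

41.66 mm


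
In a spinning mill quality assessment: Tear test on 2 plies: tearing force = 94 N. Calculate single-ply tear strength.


Formula: Per-ply strength = Total force / Number of plies
Per-ply = 94 N / 2
Per-ply = 47 N

47 N


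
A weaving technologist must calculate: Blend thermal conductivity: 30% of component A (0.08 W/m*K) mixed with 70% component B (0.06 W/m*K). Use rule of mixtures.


Formula: Blend property = (fraction_A * property_A) + (fraction_B * property_B)
Step 1: Contribution A = 30/100 * 0.08 W/m*K = 0.024 W/m*K
Step 2: Contribution B = 70/100 * 0.06 W/m*K = 0.042 W/m*K
Step 3: Blend thermal conductivity = 0.024 + 0.042 = 0.066 W/m*K

0.066 W/m*K


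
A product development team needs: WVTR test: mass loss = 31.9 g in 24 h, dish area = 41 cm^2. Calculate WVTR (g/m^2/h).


Formula: WVTR = mass_loss / (area * time)
Step 1: Convert area: 41 cm^2 = 0.0041 m^2
Step 2: WVTR = 31.9 g / (0.0041 m^2 * 24 h)
Step 3: WVTR = 31.9 / 0.0984 = 324.2 g/m^2/h

324.2 g/m^2/h


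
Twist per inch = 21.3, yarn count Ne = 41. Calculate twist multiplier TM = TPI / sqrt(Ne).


Formula: TM = TPI / sqrt(Ne)
Step 1: sqrt(Ne) = sqrt(41) = 6.4031
Step 2: TM = 21.3 / 6.4031 = 3.33

3.33 TM


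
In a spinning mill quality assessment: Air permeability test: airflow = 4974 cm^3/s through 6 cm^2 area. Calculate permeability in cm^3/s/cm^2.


Formula: Air Permeability = Airflow / Test Area
AP = 4974 cm^3/s / 6 cm^2
AP = 829.0 cm^3/s/cm^2

829.0 cm^3/s/cm^2


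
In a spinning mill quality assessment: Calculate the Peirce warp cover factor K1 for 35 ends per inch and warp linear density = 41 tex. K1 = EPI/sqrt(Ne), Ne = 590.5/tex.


Formula: K1 = EPI / sqrt(Ne), with Ne = 590.5 / tex_warp
Step 1: Ne = 590.5 / 41 = 14.402
Step 2: sqrt(Ne) = sqrt(14.402) = 3.795
Step 3: K1 = 35 / 3.795 = 9.2

9.2


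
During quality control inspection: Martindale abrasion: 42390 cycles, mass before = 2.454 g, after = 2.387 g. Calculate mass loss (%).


Formula: Mass loss% = ((m_before - m_after) / m_before) * 100
Step 1: Mass loss = 2.454 - 2.387 = 0.067 g
Step 2: Ratio = 0.067 / 2.454 = 0.0273024
Step 3: Mass loss% = 0.0273024 * 100 = 2.73024% ≈ 2.73%

2.73%


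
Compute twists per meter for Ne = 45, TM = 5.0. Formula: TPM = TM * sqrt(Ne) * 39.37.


Formula: TPM = TM * sqrt(Ne) * 39.37
Step 1: sqrt(Ne) = sqrt(45) = 6.7082
Step 2: TM * sqrt(Ne) = 5.0 * 6.7082 = 33.541
Step 3: TPM = 33.541 * 39.37 = 1321 twists/m

1321 twists/m


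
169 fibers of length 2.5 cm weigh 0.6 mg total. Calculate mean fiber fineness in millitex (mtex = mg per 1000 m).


Formula: fineness (mtex) = mass (mg) / total length (km) = (mass_mg / total_length_m) * 1000
Step 1: Convert fiber length: 2.5 cm = 0.025 m
Step 2: Total fiber length = 169 * 0.025 = 4.225 m
Step 3: Linear density = 0.6 mg / 4.225 m = 0.1420 mg/m
Step 4: fineness = 0.1420 * 1000 = 142.0 mtex

142.0 mtex


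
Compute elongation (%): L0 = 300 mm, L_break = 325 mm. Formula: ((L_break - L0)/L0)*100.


Formula: Elongation (%) = ((L_break - L0) / L0) * 100
Step 1: Extension = 325 - 300 = 25 mm
Step 2: Elongation = (25 / 300) * 100
Step 3: Elongation = 0.083333 * 100 = 8.3333% ≈ 8.3%

8.3%


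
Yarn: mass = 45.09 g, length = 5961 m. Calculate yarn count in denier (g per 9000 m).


Formula: den = (mass_g / length_m) * 9000
Substituting: den = (45.09 / 5961) * 9000
Intermediate: 45.09 / 5961 = 0.00756417 g/m
den = 0.00756417 * 9000 = 68.1 denier

68.1 denier


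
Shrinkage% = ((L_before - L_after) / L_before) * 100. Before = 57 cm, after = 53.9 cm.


Formula: Shrinkage% = ((L_before - L_after) / L_before) * 100
Step 1: Shrinkage = 57 - 53.9 = 3.1 cm
Step 2: Shrinkage% = (3.1 / 57) * 100
Step 3: Shrinkage% = 0.054386 * 100 = 5.4386% ≈ 5.4%

5.4%


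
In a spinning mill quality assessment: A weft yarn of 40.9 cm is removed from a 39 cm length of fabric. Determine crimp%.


Formula: Crimp% = ((L_yarn - L_fabric) / L_fabric) * 100
Step 1: Extension = 40.9 - 39 = 1.9 cm
Step 2: Crimp% = (1.9 / 39) * 100
Step 3: Crimp% = 0.048718 * 100 = 4.8718% ≈ 4.9%

4.9%


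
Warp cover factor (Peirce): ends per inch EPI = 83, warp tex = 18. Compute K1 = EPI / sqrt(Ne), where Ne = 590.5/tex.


Formula: K1 = EPI / sqrt(Ne), with Ne = 590.5 / tex_warp
Step 1: Ne = 590.5 / 18 = 32.806
Step 2: sqrt(Ne) = sqrt(32.806) = 5.7277
Step 3: K1 = 83 / 5.7277 = 14.5

14.5


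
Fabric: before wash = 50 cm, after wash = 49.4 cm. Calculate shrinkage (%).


Formula: Shrinkage% = ((L_before - L_after) / L_before) * 100
Step 1: Shrinkage = 50 - 49.4 = 0.6 cm
Step 2: Shrinkage% = (0.6 / 50) * 100
Step 3: Shrinkage% = 0.012 * 100 = 1.2%

1.2%


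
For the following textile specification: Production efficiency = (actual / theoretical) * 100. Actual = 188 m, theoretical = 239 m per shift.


Formula: Efficiency% = (Actual output / Theoretical output) * 100
Efficiency% = (188 / 239) * 100
Efficiency% = 0.786611 * 100 = 78.6611% ≈ 78.7%

78.7%


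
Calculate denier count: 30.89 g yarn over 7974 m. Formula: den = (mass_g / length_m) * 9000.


Formula: den = (mass_g / length_m) * 9000
Substituting: den = (30.89 / 7974) * 9000
Intermediate: 30.89 / 7974 = 0.00387384 g/m
den = 0.00387384 * 9000 = 34.9 denier

34.9 denier


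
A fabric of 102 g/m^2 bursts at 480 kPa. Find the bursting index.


Formula: Bursting Index = Bursting Strength / Fabric GSM
BI = 480 kPa / 102 g/m^2
BI = 4.706 kPa/(g/m^2)

4.706 kPa/(g/m^2)


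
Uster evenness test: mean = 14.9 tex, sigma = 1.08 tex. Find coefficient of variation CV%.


Formula: CV% = (standard deviation / mean) * 100
Step 1: Ratio = 1.08 / 14.9 = 0.072483
Step 2: CV% = 0.072483 * 100 = 7.2483% ≈ 7.2%

7.2%


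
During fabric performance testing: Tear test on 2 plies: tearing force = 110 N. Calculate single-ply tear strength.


Formula: Per-ply strength = Total force / Number of plies
Per-ply = 110 N / 2
Per-ply = 55 N

55 N


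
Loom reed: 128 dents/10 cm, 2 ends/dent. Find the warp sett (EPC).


Formula: EPC = (dents per 10 cm * ends per dent) / 10
Step 1: Total ends per 10 cm = 128 * 2 = 256
Step 2: EPC = 256 / 10 = 25.6 ends/cm

25.6 ends/cm


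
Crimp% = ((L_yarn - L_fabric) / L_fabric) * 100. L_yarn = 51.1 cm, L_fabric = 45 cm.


Formula: Crimp% = ((L_yarn - L_fabric) / L_fabric) * 100
Step 1: Extension = 51.1 - 45 = 6.1 cm
Step 2: Crimp% = (6.1 / 45) * 100
Step 3: Crimp% = 0.135556 * 100 = 13.5556% ≈ 13.6%

13.6%


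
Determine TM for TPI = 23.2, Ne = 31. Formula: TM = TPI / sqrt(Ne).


Formula: TM = TPI / sqrt(Ne)
Step 1: sqrt(Ne) = sqrt(31) = 5.5678
Step 2: TM = 23.2 / 5.5678 = 4.17

4.17 TM


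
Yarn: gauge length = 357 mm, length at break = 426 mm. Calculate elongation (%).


Formula: Elongation (%) = ((L_break - L0) / L0) * 100
Step 1: Extension = 426 - 357 = 69 mm
Step 2: Elongation = (69 / 357) * 100
Step 3: Elongation = 0.193277 * 100 = 19.3277% ≈ 19.3%

19.3%


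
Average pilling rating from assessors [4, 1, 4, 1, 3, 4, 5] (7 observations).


Formula: Mean = sum / count
Sum = 4 + 1 + 4 + 1 + 3 + 4 + 5 = 22
Mean = 22 / 7 = 3.1

3.1


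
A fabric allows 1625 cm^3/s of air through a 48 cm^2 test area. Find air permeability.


Formula: Air Permeability = Airflow / Test Area
AP = 1625 cm^3/s / 48 cm^2
AP = 33.9 cm^3/s/cm^2

33.9 cm^3/s/cm^2


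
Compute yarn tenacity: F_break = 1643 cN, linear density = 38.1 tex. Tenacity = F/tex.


Formula: Tenacity = Breaking force / Linear density
Tenacity = 1643 cN / 38.1 tex
Tenacity = 43.12 cN/tex

43.12 cN/tex


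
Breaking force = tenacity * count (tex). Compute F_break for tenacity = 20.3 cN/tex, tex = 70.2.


Formula: Breaking force = Tenacity * Linear density
F = 20.3 cN/tex * 70.2 tex
F = 1425.06 cN

1425.06 cN


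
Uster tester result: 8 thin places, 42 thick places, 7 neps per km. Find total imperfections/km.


Formula: Total = thin places + thick places + neps
Total = 8 + 42 + 7
Total = 57 imperfections/km

57 imperfections/km


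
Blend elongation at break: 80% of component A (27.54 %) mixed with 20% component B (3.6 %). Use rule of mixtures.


Formula: Blend property = (fraction_A * property_A) + (fraction_B * property_B)
Step 1: Contribution A = 80/100 * 27.54 % = 22.032 %
Step 2: Contribution B = 20/100 * 3.6 % = 0.72 %
Step 3: Blend elongation at break = 22.032 + 0.72 = 22.752 %

22.752 %


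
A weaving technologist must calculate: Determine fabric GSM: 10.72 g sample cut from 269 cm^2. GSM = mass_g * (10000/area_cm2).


Formula: GSM = mass_g / area_m2
Step 1: Convert area: 269 cm^2 = 269 / 10000 = 0.0269 m^2
Step 2: GSM = 10.72 g / 0.0269 m^2 = 398.5 g/m^2

398.5 g/m^2
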